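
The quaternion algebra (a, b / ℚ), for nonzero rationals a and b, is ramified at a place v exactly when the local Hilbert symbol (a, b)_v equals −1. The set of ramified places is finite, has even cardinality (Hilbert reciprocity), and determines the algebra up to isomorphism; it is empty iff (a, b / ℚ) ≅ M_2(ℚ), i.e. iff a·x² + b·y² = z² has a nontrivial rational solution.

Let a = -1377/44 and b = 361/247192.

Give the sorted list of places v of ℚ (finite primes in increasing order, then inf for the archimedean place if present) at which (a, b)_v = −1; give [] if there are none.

[2, 17]

(a, b) ≡ (-187, 22) mod (ℚ^×)²; places V = {2, 3, 11, 17, 19, 53, ∞}.
(a,b)_2: α=-2, β=-3; u≡5, v≡3 (mod 8); ε(u)ε(v)=0·1, αω(v)=-2·1, βω(u)=-3·1; sum ≡ 1  ⇒  -1.
(a,b)_19: α=0, u≡8; β=2, v≡10 (mod 19); (8|19)=-1, (10|19)=-1; sign (−1)^0·-1^2·-1^0 = +1.
(a,b)_∞: sgn(-187)=−, sgn(22)=+, so +1.
(a,b)_17: α=1, u≡14; β=0, v≡6 (mod 17); (14|17)=-1, (6|17)=-1; sign (−1)^0·-1^0·-1^1 = -1.
(a,b)_3: α=4, u≡2; β=0, v≡1 (mod 3); (2|3)=-1, (1|3)=+1; sign (−1)^0·-1^0·+1^4 = +1.
(a,b)_53: α=0, u≡47; β=-2, v≡30 (mod 53); (47|53)=+1, (30|53)=-1; sign (−1)^0·+1^-2·-1^0 = +1.
(a,b)_11: α=-1, u≡5; β=-1, v≡2 (mod 11); (5|11)=+1, (2|11)=-1; sign (−1)^1·+1^-1·-1^-1 = +1.
(-187, 22 / ℚ) ramifies at {2, 17}: a division algebra.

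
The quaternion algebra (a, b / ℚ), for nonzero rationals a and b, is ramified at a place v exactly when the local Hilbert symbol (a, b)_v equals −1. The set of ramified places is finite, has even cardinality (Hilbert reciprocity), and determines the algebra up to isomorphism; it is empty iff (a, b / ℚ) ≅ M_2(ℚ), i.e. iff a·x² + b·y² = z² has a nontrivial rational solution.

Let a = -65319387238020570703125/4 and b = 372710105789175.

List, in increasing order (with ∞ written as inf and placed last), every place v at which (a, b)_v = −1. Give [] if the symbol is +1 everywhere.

[2, 3, 11, 23]

Mod squares: a ≡ -69, b ≡ 1463. Check v ∈ {∞, 2, 3, 5, 7, 11, 19, 23}.
v=23: a=23^3·(≡20), b=23^2·(≡11) mod 23; (20|23)=-1, (11|23)=-1; (−1)^{3·2·11}·(-1)^2·(-1)^3 = -1.
v=3: a=3^1·(≡1), b=3^2·(≡2) mod 3; (1|3)=+1, (2|3)=-1; (−1)^{1·2·1}·(+1)^2·(-1)^1 = -1.
v=2: v_2(a)=-2, v_2(b)=0; units ≡ 3, 7 (mod 8); ε·ε+αω+βω = 1·1+-2·0+0·1 ≡ 1  ⇒  (a,b)_2 = -1.
v=∞: -69 < 0 and 1463 > 0  ⇒  (a,b)_∞ = +1.
v=5: a=5^8·(≡1), b=5^2·(≡2) mod 5; (1|5)=+1, (2|5)=-1; (−1)^{8·2·2}·(+1)^2·(-1)^8 = +1.
v=11: a=11^4·(≡8), b=11^3·(≡5) mod 11; (8|11)=-1, (5|11)=+1; (−1)^{4·3·5}·(-1)^3·(+1)^4 = -1.
v=7: a=7^4·(≡4), b=7^3·(≡3) mod 7; (4|7)=+1, (3|7)=-1; (−1)^{4·3·3}·(+1)^3·(-1)^4 = +1.
v=19: a=19^4·(≡17), b=19^3·(≡9) mod 19; (17|19)=+1, (9|19)=+1; (−1)^{4·3·9}·(+1)^3·(+1)^4 = +1.
|Ram(-69, 1463)| = 4, even; anisotropic at {2, 3, 11, 23}.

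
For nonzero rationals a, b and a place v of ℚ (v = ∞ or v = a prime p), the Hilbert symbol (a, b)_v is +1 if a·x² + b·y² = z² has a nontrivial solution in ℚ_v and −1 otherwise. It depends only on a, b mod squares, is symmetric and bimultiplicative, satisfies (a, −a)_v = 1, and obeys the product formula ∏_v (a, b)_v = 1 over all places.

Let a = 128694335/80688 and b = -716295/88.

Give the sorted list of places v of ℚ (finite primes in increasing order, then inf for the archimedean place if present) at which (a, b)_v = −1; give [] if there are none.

[2, 3, 5, 11]

Mod squares: a ≡ 2805, b ≡ -5610. Check v ∈ {∞, 2, 3, 5, 7, 11, 17, 41, 53}.
v=7: a=7^2·(≡6), b=7^0·(≡2) mod 7; (6|7)=-1, (2|7)=+1; (−1)^{2·0·3}·(-1)^0·(+1)^2 = +1.
v=17: a=17^1·(≡6), b=17^1·(≡14) mod 17; (6|17)=-1, (14|17)=-1; (−1)^{1·1·8}·(-1)^1·(-1)^1 = +1.
v=53: a=53^2·(≡42), b=53^2·(≡23) mod 53; (42|53)=+1, (23|53)=-1; (−1)^{2·2·26}·(+1)^2·(-1)^2 = +1.
v=5: a=5^1·(≡4), b=5^1·(≡2) mod 5; (4|5)=+1, (2|5)=-1; (−1)^{1·1·2}·(+1)^1·(-1)^1 = -1.
v=2: v_2(a)=-4, v_2(b)=-3; units ≡ 5, 3 (mod 8); ε·ε+αω+βω = 0·1+-4·1+-3·1 ≡ 1  ⇒  (a,b)_2 = -1.
v=∞: 2805 > 0 and -5610 < 0  ⇒  (a,b)_∞ = +1.
v=11: a=11^1·(≡2), b=11^-1·(≡10) mod 11; (2|11)=-1, (10|11)=-1; (−1)^{1·-1·5}·(-1)^-1·(-1)^1 = -1.
v=3: a=3^-1·(≡2), b=3^1·(≡2) mod 3; (2|3)=-1, (2|3)=-1; (−1)^{-1·1·1}·(-1)^1·(-1)^-1 = -1.
v=41: a=41^-2·(≡13), b=41^0·(≡30) mod 41; (13|41)=-1, (30|41)=-1; (−1)^{-2·0·20}·(-1)^0·(-1)^-2 = +1.
(2805, -5610 / ℚ) ramifies at {2, 3, 5, 11}: a division algebra.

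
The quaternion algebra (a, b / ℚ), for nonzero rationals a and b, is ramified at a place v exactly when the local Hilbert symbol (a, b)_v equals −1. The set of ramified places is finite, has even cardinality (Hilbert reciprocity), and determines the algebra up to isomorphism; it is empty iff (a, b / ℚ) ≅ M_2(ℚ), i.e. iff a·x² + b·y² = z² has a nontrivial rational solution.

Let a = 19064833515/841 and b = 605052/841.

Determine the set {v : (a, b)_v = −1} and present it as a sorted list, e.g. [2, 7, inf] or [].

Mod squares: a ≡ 533715, b ≡ 7. Check v ∈ {∞, 2, 3, 5, 7, 13, 17, 23, 29}.
v=7: a=7^3·(≡1), b=7^5·(≡1) mod 7; (1|7)=+1, (1|7)=+1; (−1)^{3·5·3}·(+1)^5·(+1)^3 = -1.
v=3: a=3^7·(≡2), b=3^2·(≡1) mod 3; (2|3)=-1, (1|3)=+1; (−1)^{7·2·1}·(-1)^2·(+1)^7 = +1.
v=13: a=13^1·(≡4), b=13^0·(≡5) mod 13; (4|13)=+1, (5|13)=-1; (−1)^{1·0·6}·(+1)^0·(-1)^1 = -1.
v=5: a=5^1·(≡3), b=5^0·(≡2) mod 5; (3|5)=-1, (2|5)=-1; (−1)^{1·0·2}·(-1)^0·(-1)^1 = -1.
v=29: a=29^-2·(≡7), b=29^-2·(≡25) mod 29; (7|29)=+1, (25|29)=+1; (−1)^{-2·-2·14}·(+1)^-2·(+1)^-2 = +1.
v=17: a=17^1·(≡15), b=17^0·(≡7) mod 17; (15|17)=+1, (7|17)=-1; (−1)^{1·0·8}·(+1)^0·(-1)^1 = -1.
v=2: v_2(a)=0, v_2(b)=2; units ≡ 3, 7 (mod 8); ε·ε+αω+βω = 1·1+0·0+2·1 ≡ 1  ⇒  (a,b)_2 = -1.
v=23: a=23^1·(≡5), b=23^0·(≡17) mod 23; (5|23)=-1, (17|23)=-1; (−1)^{1·0·11}·(-1)^0·(-1)^1 = -1.
v=∞: 533715 > 0 and 7 > 0  ⇒  (a,b)_∞ = +1.
Ram(533715, 7) = {2, 5, 7, 13, 17, 23}; no ℚ_2-point on the conic.

[2, 5, 7, 13, 17, 23]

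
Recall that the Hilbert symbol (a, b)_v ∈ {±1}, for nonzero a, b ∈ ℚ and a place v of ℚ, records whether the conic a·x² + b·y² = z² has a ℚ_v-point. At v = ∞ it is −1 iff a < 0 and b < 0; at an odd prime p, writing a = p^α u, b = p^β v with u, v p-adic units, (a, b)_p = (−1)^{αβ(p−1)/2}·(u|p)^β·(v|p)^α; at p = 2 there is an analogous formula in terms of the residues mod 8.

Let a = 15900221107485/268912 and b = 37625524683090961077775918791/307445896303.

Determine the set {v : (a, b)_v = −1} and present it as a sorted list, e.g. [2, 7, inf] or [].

[3, 5, 11, 23]

Mod squares: a ≡ 33126555, b ≡ 5313. Check v ∈ {∞, 2, 3, 5, 7, 11, 13, 23, 29, 43, 47}.
v=47: a=47^2·(≡31), b=47^-2·(≡27) mod 47; (31|47)=-1, (27|47)=+1; (−1)^{2·-2·23}·(-1)^-2·(+1)^2 = +1.
v=11: a=11^1·(≡6), b=11^9·(≡2) mod 11; (6|11)=-1, (2|11)=-1; (−1)^{1·9·5}·(-1)^9·(-1)^1 = -1.
v=29: a=29^1·(≡3), b=29^2·(≡5) mod 29; (3|29)=-1, (5|29)=+1; (−1)^{1·2·14}·(-1)^2·(+1)^1 = +1.
v=2: v_2(a)=-4, v_2(b)=0; units ≡ 3, 1 (mod 8); ε·ε+αω+βω = 1·0+-4·0+0·1 ≡ 0  ⇒  (a,b)_2 = +1.
v=23: a=23^1·(≡8), b=23^5·(≡12) mod 23; (8|23)=+1, (12|23)=+1; (−1)^{1·5·11}·(+1)^5·(+1)^1 = -1.
v=7: a=7^-5·(≡4), b=7^-7·(≡3) mod 7; (4|7)=+1, (3|7)=-1; (−1)^{-5·-7·3}·(+1)^-7·(-1)^-5 = +1.
v=3: a=3^3·(≡1), b=3^13·(≡1) mod 3; (1|3)=+1, (1|3)=+1; (−1)^{3·13·1}·(+1)^13·(+1)^3 = -1.
v=43: a=43^1·(≡38), b=43^2·(≡6) mod 43; (38|43)=+1, (6|43)=+1; (−1)^{1·2·21}·(+1)^2·(+1)^1 = +1.
v=∞: 33126555 > 0 and 5313 > 0  ⇒  (a,b)_∞ = +1.
v=13: a=13^2·(≡8), b=13^-2·(≡10) mod 13; (8|13)=-1, (10|13)=+1; (−1)^{2·-2·6}·(-1)^-2·(+1)^2 = +1.
v=5: a=5^1·(≡1), b=5^0·(≡2) mod 5; (1|5)=+1, (2|5)=-1; (−1)^{1·0·2}·(+1)^0·(-1)^1 = -1.
|Ram(33126555, 5313)| = 4, even; anisotropic at {3, 5, 11, 23}.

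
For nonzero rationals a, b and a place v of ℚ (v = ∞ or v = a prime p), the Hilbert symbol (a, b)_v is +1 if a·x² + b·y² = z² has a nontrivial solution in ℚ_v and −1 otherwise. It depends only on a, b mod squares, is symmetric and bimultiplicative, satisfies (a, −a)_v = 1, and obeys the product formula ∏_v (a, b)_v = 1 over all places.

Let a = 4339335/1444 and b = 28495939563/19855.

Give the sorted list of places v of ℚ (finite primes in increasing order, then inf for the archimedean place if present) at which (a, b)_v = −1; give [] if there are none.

Mod squares: a ≡ 15015, b ≡ 165. Check v ∈ {∞, 2, 3, 5, 7, 11, 13, 17, 19}.
v=11: a=11^1·(≡1), b=11^-1·(≡3) mod 11; (1|11)=+1, (3|11)=+1; (−1)^{1·-1·5}·(+1)^-1·(+1)^1 = -1.
v=5: a=5^1·(≡3), b=5^-1·(≡3) mod 5; (3|5)=-1, (3|5)=-1; (−1)^{1·-1·2}·(-1)^-1·(-1)^1 = +1.
v=17: a=17^2·(≡13), b=17^2·(≡3) mod 17; (13|17)=+1, (3|17)=-1; (−1)^{2·2·8}·(+1)^2·(-1)^2 = +1.
v=2: v_2(a)=-2, v_2(b)=0; units ≡ 7, 5 (mod 8); ε·ε+αω+βω = 1·0+-2·1+0·0 ≡ 0  ⇒  (a,b)_2 = +1.
v=7: a=7^1·(≡3), b=7^4·(≡1) mod 7; (3|7)=-1, (1|7)=+1; (−1)^{1·4·3}·(-1)^4·(+1)^1 = +1.
v=19: a=19^-2·(≡5), b=19^-2·(≡2) mod 19; (5|19)=+1, (2|19)=-1; (−1)^{-2·-2·9}·(+1)^-2·(-1)^-2 = +1.
v=13: a=13^1·(≡7), b=13^2·(≡12) mod 13; (7|13)=-1, (12|13)=+1; (−1)^{1·2·6}·(-1)^2·(+1)^1 = +1.
v=3: a=3^1·(≡1), b=3^5·(≡1) mod 3; (1|3)=+1, (1|3)=+1; (−1)^{1·5·1}·(+1)^5·(+1)^1 = -1.
v=∞: 15015 > 0 and 165 > 0  ⇒  (a,b)_∞ = +1.
(15015, 165 / ℚ) ramifies at {3, 11}: a division algebra.

[3, 11]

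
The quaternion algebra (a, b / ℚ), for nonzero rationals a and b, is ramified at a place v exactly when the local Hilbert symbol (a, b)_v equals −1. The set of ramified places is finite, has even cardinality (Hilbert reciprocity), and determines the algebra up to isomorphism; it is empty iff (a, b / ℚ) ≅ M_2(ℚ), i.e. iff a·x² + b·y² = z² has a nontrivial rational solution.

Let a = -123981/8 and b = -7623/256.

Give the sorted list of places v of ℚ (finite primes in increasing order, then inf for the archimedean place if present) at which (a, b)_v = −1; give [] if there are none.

(a, b) ≡ (-858, -7) mod (ℚ^×)²; places V = {2, 3, 7, 11, 13, 17, ∞}.
(a,b)_17: α=2, u≡8; β=0, v≡10 (mod 17); (8|17)=+1, (10|17)=-1; sign (−1)^0·+1^0·-1^2 = +1.
(a,b)_2: α=-3, β=-8; u≡3, v≡1 (mod 8); ε(u)ε(v)=1·0, αω(v)=-3·0, βω(u)=-8·1; sum ≡ 0  ⇒  +1.
(a,b)_11: α=1, u≡6; β=2, v≡1 (mod 11); (6|11)=-1, (1|11)=+1; sign (−1)^0·-1^2·+1^1 = +1.
(a,b)_∞: sgn(-858)=−, sgn(-7)=−, so -1.
(a,b)_13: α=1, u≡12; β=0, v≡11 (mod 13); (12|13)=+1, (11|13)=-1; sign (−1)^0·+1^0·-1^1 = -1.
(a,b)_7: α=0, u≡3; β=1, v≡6 (mod 7); (3|7)=-1, (6|7)=-1; sign (−1)^0·-1^1·-1^0 = -1.
(a,b)_3: α=1, u≡2; β=2, v≡2 (mod 3); (2|3)=-1, (2|3)=-1; sign (−1)^0·-1^2·-1^1 = -1.
(-858, -7 / ℚ) ramifies at {3, 7, 13, ∞}: a division algebra.

[3, 7, 13, inf]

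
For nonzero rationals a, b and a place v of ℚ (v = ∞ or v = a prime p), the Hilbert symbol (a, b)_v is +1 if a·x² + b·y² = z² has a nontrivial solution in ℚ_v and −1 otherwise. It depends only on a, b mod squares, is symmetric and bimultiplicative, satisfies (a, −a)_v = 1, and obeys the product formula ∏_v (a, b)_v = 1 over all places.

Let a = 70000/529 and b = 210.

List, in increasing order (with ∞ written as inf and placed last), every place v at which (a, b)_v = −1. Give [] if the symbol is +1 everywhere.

Mod squares: a ≡ 7, b ≡ 210. Check v ∈ {∞, 2, 3, 5, 7, 23}.
v=23: a=23^-2·(≡11), b=23^0·(≡3) mod 23; (11|23)=-1, (3|23)=+1; (−1)^{-2·0·11}·(-1)^0·(+1)^-2 = +1.
v=3: a=3^0·(≡1), b=3^1·(≡1) mod 3; (1|3)=+1, (1|3)=+1; (−1)^{0·1·1}·(+1)^1·(+1)^0 = +1.
v=2: v_2(a)=4, v_2(b)=1; units ≡ 7, 1 (mod 8); ε·ε+αω+βω = 1·0+4·0+1·0 ≡ 0  ⇒  (a,b)_2 = +1.
v=∞: 7 > 0 and 210 > 0  ⇒  (a,b)_∞ = +1.
v=5: a=5^4·(≡3), b=5^1·(≡2) mod 5; (3|5)=-1, (2|5)=-1; (−1)^{4·1·2}·(-1)^1·(-1)^4 = -1.
v=7: a=7^1·(≡1), b=7^1·(≡2) mod 7; (1|7)=+1, (2|7)=+1; (−1)^{1·1·3}·(+1)^1·(+1)^1 = -1.
Ram(7, 210) = {5, 7}; no ℚ_5-point on the conic.

[5, 7]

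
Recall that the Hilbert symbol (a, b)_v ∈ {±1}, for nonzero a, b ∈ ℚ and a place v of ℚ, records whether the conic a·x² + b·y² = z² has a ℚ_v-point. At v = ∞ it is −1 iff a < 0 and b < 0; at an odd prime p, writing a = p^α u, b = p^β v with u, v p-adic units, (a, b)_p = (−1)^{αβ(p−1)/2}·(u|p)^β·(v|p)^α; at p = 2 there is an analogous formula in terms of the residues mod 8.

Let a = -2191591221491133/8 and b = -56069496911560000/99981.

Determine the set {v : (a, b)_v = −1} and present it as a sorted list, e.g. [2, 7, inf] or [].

(a, b) ≡ (-6314, -293601) mod (ℚ^×)²; places V = {2, 3, 5, 7, 11, 17, 19, 23, 31, 41, ∞}.
(a,b)_2: α=-3, β=6; u≡3, v≡7 (mod 8); ε(u)ε(v)=1·1, αω(v)=-3·0, βω(u)=6·1; sum ≡ 1  ⇒  -1.
(a,b)_41: α=1, u≡33; β=1, v≡7 (mod 41); (33|41)=+1, (7|41)=-1; sign (−1)^0·+1^1·-1^1 = -1.
(a,b)_3: α=2, u≡1; β=-3, v≡2 (mod 3); (1|3)=+1, (2|3)=-1; sign (−1)^0·+1^-3·-1^2 = +1.
(a,b)_17: α=4, u≡3; β=2, v≡12 (mod 17); (3|17)=-1, (12|17)=-1; sign (−1)^0·-1^2·-1^4 = +1.
(a,b)_11: α=1, u≡3; β=1, v≡2 (mod 11); (3|11)=+1, (2|11)=-1; sign (−1)^1·+1^1·-1^1 = +1.
(a,b)_7: α=1, u≡2; β=-1, v≡2 (mod 7); (2|7)=+1, (2|7)=+1; sign (−1)^1·+1^-1·+1^1 = -1.
(a,b)_23: α=0, u≡7; β=-2, v≡14 (mod 23); (7|23)=-1, (14|23)=-1; sign (−1)^0·-1^-2·-1^0 = +1.
(a,b)_31: α=4, u≡20; β=3, v≡27 (mod 31); (20|31)=+1, (27|31)=-1; sign (−1)^0·+1^3·-1^4 = +1.
(a,b)_∞: sgn(-6314)=−, sgn(-293601)=−, so -1.
(a,b)_19: α=0, u≡2; β=2, v≡11 (mod 19); (2|19)=-1, (11|19)=+1; sign (−1)^0·-1^2·+1^0 = +1.
(a,b)_5: α=0, u≡4; β=4, v≡4 (mod 5); (4|5)=+1, (4|5)=+1; sign (−1)^0·+1^4·+1^0 = +1.
|Ram(-6314, -293601)| = 4, even; anisotropic at {2, 7, 41, ∞}.

[2, 7, 41, inf]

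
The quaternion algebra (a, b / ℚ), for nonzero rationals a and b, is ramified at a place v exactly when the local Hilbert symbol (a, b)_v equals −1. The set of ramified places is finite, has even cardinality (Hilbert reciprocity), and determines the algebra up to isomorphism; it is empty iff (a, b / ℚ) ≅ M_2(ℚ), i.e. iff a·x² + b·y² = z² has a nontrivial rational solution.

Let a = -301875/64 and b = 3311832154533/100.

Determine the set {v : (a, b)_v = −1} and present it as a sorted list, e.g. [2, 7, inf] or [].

(a, b) ≡ (-483, 2607477) mod (ℚ^×)²; places V = {2, 3, 5, 7, 17, 23, 29, 41, 43, ∞}.
(a,b)_29: α=0, u≡17; β=1, v≡16 (mod 29); (17|29)=-1, (16|29)=+1; sign (−1)^0·-1^1·+1^0 = -1.
(a,b)_23: α=1, u≡3; β=2, v≡6 (mod 23); (3|23)=+1, (6|23)=+1; sign (−1)^0·+1^2·+1^1 = +1.
(a,b)_7: α=1, u≡2; β=4, v≡3 (mod 7); (2|7)=+1, (3|7)=-1; sign (−1)^0·+1^4·-1^1 = -1.
(a,b)_5: α=4, u≡3; β=-2, v≡2 (mod 5); (3|5)=-1, (2|5)=-1; sign (−1)^0·-1^-2·-1^4 = +1.
(a,b)_41: α=0, u≡36; β=1, v≡24 (mod 41); (36|41)=+1, (24|41)=-1; sign (−1)^0·+1^1·-1^0 = +1.
(a,b)_2: α=-6, β=-2; u≡5, v≡5 (mod 8); ε(u)ε(v)=0·0, αω(v)=-6·1, βω(u)=-2·1; sum ≡ 0  ⇒  +1.
(a,b)_3: α=1, u≡1; β=1, v≡2 (mod 3); (1|3)=+1, (2|3)=-1; sign (−1)^1·+1^1·-1^1 = +1.
(a,b)_43: α=0, u≡30; β=1, v≡6 (mod 43); (30|43)=-1, (6|43)=+1; sign (−1)^0·-1^1·+1^0 = -1.
(a,b)_∞: sgn(-483)=−, sgn(2607477)=+, so +1.
(a,b)_17: α=0, u≡10; β=1, v≡6 (mod 17); (10|17)=-1, (6|17)=-1; sign (−1)^0·-1^1·-1^0 = -1.
|Ram(-483, 2607477)| = 4, even; anisotropic at {7, 17, 29, 43}.

[7, 17, 29, 43]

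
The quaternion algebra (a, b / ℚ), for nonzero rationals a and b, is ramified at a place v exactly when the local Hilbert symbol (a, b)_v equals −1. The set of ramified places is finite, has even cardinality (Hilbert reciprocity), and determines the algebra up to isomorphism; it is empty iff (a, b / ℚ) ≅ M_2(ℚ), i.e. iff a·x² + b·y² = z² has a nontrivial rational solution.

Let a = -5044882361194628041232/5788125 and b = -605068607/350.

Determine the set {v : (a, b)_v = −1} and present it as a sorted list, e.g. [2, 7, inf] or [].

Mod squares: a ≡ -357, b ≡ -2002. Check v ∈ {∞, 2, 3, 5, 7, 11, 13, 17}.
v=11: a=11^14·(≡7), b=11^5·(≡3) mod 11; (7|11)=-1, (3|11)=+1; (−1)^{14·5·5}·(-1)^5·(+1)^14 = -1.
v=13: a=13^2·(≡5), b=13^1·(≡8) mod 13; (5|13)=-1, (8|13)=-1; (−1)^{2·1·6}·(-1)^1·(-1)^2 = -1.
v=∞: -357 < 0 and -2002 < 0  ⇒  (a,b)_∞ = -1.
v=5: a=5^-4·(≡3), b=5^-2·(≡2) mod 5; (3|5)=-1, (2|5)=-1; (−1)^{-4·-2·2}·(-1)^-2·(-1)^-4 = +1.
v=3: a=3^-3·(≡1), b=3^0·(≡2) mod 3; (1|3)=+1, (2|3)=-1; (−1)^{-3·0·1}·(+1)^0·(-1)^-3 = -1.
v=7: a=7^-3·(≡5), b=7^-1·(≡4) mod 7; (5|7)=-1, (4|7)=+1; (−1)^{-3·-1·3}·(-1)^-1·(+1)^-3 = +1.
v=2: v_2(a)=4, v_2(b)=-1; units ≡ 3, 7 (mod 8); ε·ε+αω+βω = 1·1+4·0+-1·1 ≡ 0  ⇒  (a,b)_2 = +1.
v=17: a=17^3·(≡9), b=17^2·(≡4) mod 17; (9|17)=+1, (4|17)=+1; (−1)^{3·2·8}·(+1)^2·(+1)^3 = +1.
Ram(-357, -2002) = {3, 11, 13, ∞}; no ℚ_3-point on the conic.

[3, 11, 13, inf]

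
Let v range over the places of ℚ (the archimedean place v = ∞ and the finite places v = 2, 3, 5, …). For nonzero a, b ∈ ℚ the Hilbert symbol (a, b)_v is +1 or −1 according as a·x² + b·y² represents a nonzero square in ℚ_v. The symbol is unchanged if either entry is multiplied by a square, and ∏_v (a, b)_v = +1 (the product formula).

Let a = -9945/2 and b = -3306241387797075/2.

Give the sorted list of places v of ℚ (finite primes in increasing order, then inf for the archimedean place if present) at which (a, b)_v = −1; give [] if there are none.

[2, inf]

Mod squares: a ≡ -2210, b ≡ -3094. Check v ∈ {∞, 2, 3, 5, 7, 13, 17}.
v=17: a=17^1·(≡5), b=17^3·(≡12) mod 17; (5|17)=-1, (12|17)=-1; (−1)^{1·3·8}·(-1)^3·(-1)^1 = +1.
v=7: a=7^0·(≡1), b=7^5·(≡5) mod 7; (1|7)=+1, (5|7)=-1; (−1)^{0·5·3}·(+1)^5·(-1)^0 = +1.
v=5: a=5^1·(≡3), b=5^2·(≡1) mod 5; (3|5)=-1, (1|5)=+1; (−1)^{1·2·2}·(-1)^2·(+1)^1 = +1.
v=13: a=13^1·(≡1), b=13^3·(≡1) mod 13; (1|13)=+1, (1|13)=+1; (−1)^{1·3·6}·(+1)^3·(+1)^1 = +1.
v=2: v_2(a)=-1, v_2(b)=-1; units ≡ 7, 5 (mod 8); ε·ε+αω+βω = 1·0+-1·1+-1·0 ≡ 1  ⇒  (a,b)_2 = -1.
v=∞: -2210 < 0 and -3094 < 0  ⇒  (a,b)_∞ = -1.
v=3: a=3^2·(≡1), b=3^6·(≡2) mod 3; (1|3)=+1, (2|3)=-1; (−1)^{2·6·1}·(+1)^6·(-1)^2 = +1.
Ram(-2210, -3094) = {2, ∞}; no ℚ_2-point on the conic.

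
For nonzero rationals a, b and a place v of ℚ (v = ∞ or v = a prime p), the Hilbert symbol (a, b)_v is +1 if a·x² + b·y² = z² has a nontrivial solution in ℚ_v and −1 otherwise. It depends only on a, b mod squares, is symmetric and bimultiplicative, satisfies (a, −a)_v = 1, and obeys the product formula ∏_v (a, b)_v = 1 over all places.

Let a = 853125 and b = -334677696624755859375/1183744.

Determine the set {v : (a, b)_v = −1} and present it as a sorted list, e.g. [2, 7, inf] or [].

Mod squares: a ≡ 1365, b ≡ -15015. Check v ∈ {∞, 2, 3, 5, 7, 11, 13, 17}.
v=∞: 1365 > 0 and -15015 < 0  ⇒  (a,b)_∞ = +1.
v=5: a=5^5·(≡3), b=5^15·(≡3) mod 5; (3|5)=-1, (3|5)=-1; (−1)^{5·15·2}·(-1)^15·(-1)^5 = +1.
v=13: a=13^1·(≡1), b=13^3·(≡11) mod 13; (1|13)=+1, (11|13)=-1; (−1)^{1·3·6}·(+1)^3·(-1)^1 = -1.
v=3: a=3^1·(≡2), b=3^3·(≡2) mod 3; (2|3)=-1, (2|3)=-1; (−1)^{1·3·1}·(-1)^3·(-1)^1 = -1.
v=2: v_2(a)=0, v_2(b)=-12; units ≡ 5, 1 (mod 8); ε·ε+αω+βω = 0·0+0·0+-12·1 ≡ 0  ⇒  (a,b)_2 = +1.
v=7: a=7^1·(≡5), b=7^5·(≡2) mod 7; (5|7)=-1, (2|7)=+1; (−1)^{1·5·3}·(-1)^5·(+1)^1 = +1.
v=17: a=17^0·(≡14), b=17^-2·(≡16) mod 17; (14|17)=-1, (16|17)=+1; (−1)^{0·-2·8}·(-1)^-2·(+1)^0 = +1.
v=11: a=11^0·(≡9), b=11^1·(≡7) mod 11; (9|11)=+1, (7|11)=-1; (−1)^{0·1·5}·(+1)^1·(-1)^0 = +1.
|Ram(1365, -15015)| = 2, even; anisotropic at {3, 13}.

[3, 13]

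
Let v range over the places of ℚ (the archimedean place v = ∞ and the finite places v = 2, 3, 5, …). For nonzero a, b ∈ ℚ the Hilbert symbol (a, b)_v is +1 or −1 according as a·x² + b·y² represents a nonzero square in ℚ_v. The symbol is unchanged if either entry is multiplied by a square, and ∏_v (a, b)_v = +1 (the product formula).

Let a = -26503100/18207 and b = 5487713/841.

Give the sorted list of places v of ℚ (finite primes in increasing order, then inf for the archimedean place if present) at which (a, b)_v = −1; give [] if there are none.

[11, 29]

(a, b) ≡ (-1855217, 45353) mod (ℚ^×)²; places V = {2, 3, 5, 7, 11, 13, 17, 19, 29, 31, 37, ∞}.
(a,b)_2: α=2, β=0; u≡7, v≡1 (mod 8); ε(u)ε(v)=1·0, αω(v)=2·0, βω(u)=0·0; sum ≡ 0  ⇒  +1.
(a,b)_13: α=1, u≡11; β=0, v≡4 (mod 13); (11|13)=-1, (4|13)=+1; sign (−1)^0·-1^0·+1^1 = +1.
(a,b)_29: α=1, u≡22; β=-2, v≡14 (mod 29); (22|29)=+1, (14|29)=-1; sign (−1)^0·+1^-2·-1^1 = -1.
(a,b)_7: α=-1, u≡5; β=1, v≡1 (mod 7); (5|7)=-1, (1|7)=+1; sign (−1)^1·-1^1·+1^-1 = +1.
(a,b)_11: α=0, u≡7; β=3, v≡4 (mod 11); (7|11)=-1, (4|11)=+1; sign (−1)^0·-1^3·+1^0 = -1.
(a,b)_17: α=-2, u≡3; β=0, v≡12 (mod 17); (3|17)=-1, (12|17)=-1; sign (−1)^0·-1^0·-1^-2 = +1.
(a,b)_31: α=0, u≡4; β=1, v≡11 (mod 31); (4|31)=+1, (11|31)=-1; sign (−1)^0·+1^1·-1^0 = +1.
(a,b)_∞: sgn(-1855217)=−, sgn(45353)=+, so +1.
(a,b)_3: α=-2, u≡1; β=0, v≡2 (mod 3); (1|3)=+1, (2|3)=-1; sign (−1)^0·+1^0·-1^-2 = +1.
(a,b)_19: α=1, u≡16; β=1, v≡13 (mod 19); (16|19)=+1, (13|19)=-1; sign (−1)^1·+1^1·-1^1 = +1.
(a,b)_37: α=1, u≡19; β=0, v≡9 (mod 37); (19|37)=-1, (9|37)=+1; sign (−1)^0·-1^0·+1^1 = +1.
(a,b)_5: α=2, u≡3; β=0, v≡3 (mod 5); (3|5)=-1, (3|5)=-1; sign (−1)^0·-1^0·-1^2 = +1.
Ram(-1855217, 45353) = {11, 29}; no ℚ_11-point on the conic.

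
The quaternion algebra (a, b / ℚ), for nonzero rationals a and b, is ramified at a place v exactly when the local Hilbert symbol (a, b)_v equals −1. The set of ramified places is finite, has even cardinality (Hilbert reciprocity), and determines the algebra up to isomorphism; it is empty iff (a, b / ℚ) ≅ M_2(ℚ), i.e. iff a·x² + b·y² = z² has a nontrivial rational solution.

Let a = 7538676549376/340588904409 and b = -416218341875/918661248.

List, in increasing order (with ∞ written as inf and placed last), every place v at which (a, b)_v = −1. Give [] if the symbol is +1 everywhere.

[31, 37]

(a, b) ≡ (1271, -94054) mod (ℚ^×)²; places V = {2, 3, 5, 7, 13, 17, 19, 31, 37, 41, 47, ∞}.
(a,b)_47: α=0, u≡17; β=-2, v≡10 (mod 47); (17|47)=+1, (10|47)=-1; sign (−1)^0·+1^-2·-1^0 = +1.
(a,b)_13: α=-2, u≡4; β=0, v≡12 (mod 13); (4|13)=+1, (12|13)=+1; sign (−1)^0·+1^0·+1^-2 = +1.
(a,b)_∞: sgn(1271)=+, sgn(-94054)=−, so +1.
(a,b)_3: α=-4, u≡2; β=-2, v≡2 (mod 3); (2|3)=-1, (2|3)=-1; sign (−1)^0·-1^-2·-1^-4 = +1.
(a,b)_7: α=4, u≡1; β=2, v≡3 (mod 7); (1|7)=+1, (3|7)=-1; sign (−1)^0·+1^2·-1^4 = +1.
(a,b)_5: α=0, u≡4; β=4, v≡1 (mod 5); (4|5)=+1, (1|5)=+1; sign (−1)^0·+1^4·+1^0 = +1.
(a,b)_19: α=-2, u≡4; β=-2, v≡8 (mod 19); (4|19)=+1, (8|19)=-1; sign (−1)^0·+1^-2·-1^-2 = +1.
(a,b)_17: α=2, u≡2; β=2, v≡6 (mod 17); (2|17)=+1, (6|17)=-1; sign (−1)^0·+1^2·-1^2 = +1.
(a,b)_41: α=-3, u≡5; β=1, v≡1 (mod 41); (5|41)=+1, (1|41)=+1; sign (−1)^0·+1^1·+1^-3 = +1.
(a,b)_2: α=8, β=-7; u≡7, v≡5 (mod 8); ε(u)ε(v)=1·0, αω(v)=8·1, βω(u)=-7·0; sum ≡ 0  ⇒  +1.
(a,b)_31: α=1, u≡14; β=1, v≡10 (mod 31); (14|31)=+1, (10|31)=+1; sign (−1)^1·+1^1·+1^1 = -1.
(a,b)_37: α=2, u≡24; β=1, v≡21 (mod 37); (24|37)=-1, (21|37)=+1; sign (−1)^0·-1^1·+1^2 = -1.
|Ram(1271, -94054)| = 2, even; anisotropic at {31, 37}.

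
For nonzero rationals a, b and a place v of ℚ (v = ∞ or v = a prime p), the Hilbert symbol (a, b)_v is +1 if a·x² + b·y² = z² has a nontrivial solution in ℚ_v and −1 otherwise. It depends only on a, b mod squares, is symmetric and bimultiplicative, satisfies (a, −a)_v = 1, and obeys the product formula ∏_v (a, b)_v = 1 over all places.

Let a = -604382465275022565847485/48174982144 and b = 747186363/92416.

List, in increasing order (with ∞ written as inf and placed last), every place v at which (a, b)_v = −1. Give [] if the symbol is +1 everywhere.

(a, b) ≡ (-165, 113883) mod (ℚ^×)²; places V = {2, 3, 5, 7, 11, 17, 19, 29, ∞}.
(a,b)_19: α=-6, u≡1; β=-2, v≡17 (mod 19); (1|19)=+1, (17|19)=+1; sign (−1)^0·+1^-2·+1^-6 = +1.
(a,b)_2: α=-10, β=-8; u≡3, v≡3 (mod 8); ε(u)ε(v)=1·1, αω(v)=-10·1, βω(u)=-8·1; sum ≡ 1  ⇒  -1.
(a,b)_17: α=2, u≡12; β=1, v≡4 (mod 17); (12|17)=-1, (4|17)=+1; sign (−1)^0·-1^1·+1^2 = -1.
(a,b)_∞: sgn(-165)=−, sgn(113883)=+, so +1.
(a,b)_7: α=2, u≡5; β=1, v≡1 (mod 7); (5|7)=-1, (1|7)=+1; sign (−1)^0·-1^1·+1^2 = -1.
(a,b)_5: α=1, u≡2; β=0, v≡3 (mod 5); (2|5)=-1, (3|5)=-1; sign (−1)^0·-1^0·-1^1 = -1.
(a,b)_3: α=27, u≡2; β=9, v≡2 (mod 3); (2|3)=-1, (2|3)=-1; sign (−1)^1·-1^9·-1^27 = -1.
(a,b)_11: α=3, u≡8; β=1, v≡2 (mod 11); (8|11)=-1, (2|11)=-1; sign (−1)^1·-1^1·-1^3 = -1.
(a,b)_29: α=2, u≡20; β=1, v≡17 (mod 29); (20|29)=+1, (17|29)=-1; sign (−1)^0·+1^1·-1^2 = +1.
(-165, 113883 / ℚ) ramifies at {2, 3, 5, 7, 11, 17}: a division algebra.

[2, 3, 5, 7, 11, 17]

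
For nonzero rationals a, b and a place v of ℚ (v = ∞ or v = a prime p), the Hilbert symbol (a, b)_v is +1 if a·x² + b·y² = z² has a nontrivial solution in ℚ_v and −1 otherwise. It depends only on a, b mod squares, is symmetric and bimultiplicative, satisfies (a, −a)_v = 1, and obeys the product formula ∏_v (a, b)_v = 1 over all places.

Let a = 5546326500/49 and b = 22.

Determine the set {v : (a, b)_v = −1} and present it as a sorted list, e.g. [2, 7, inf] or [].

(a, b) ≡ (36465, 22) mod (ℚ^×)²; places V = {2, 3, 5, 7, 11, 13, 17, ∞}.
(a,b)_17: α=1, u≡7; β=0, v≡5 (mod 17); (7|17)=-1, (5|17)=-1; sign (−1)^0·-1^0·-1^1 = -1.
(a,b)_13: α=3, u≡3; β=0, v≡9 (mod 13); (3|13)=+1, (9|13)=+1; sign (−1)^0·+1^0·+1^3 = +1.
(a,b)_∞: sgn(36465)=+, sgn(22)=+, so +1.
(a,b)_2: α=2, β=1; u≡1, v≡3 (mod 8); ε(u)ε(v)=0·1, αω(v)=2·1, βω(u)=1·0; sum ≡ 0  ⇒  +1.
(a,b)_3: α=3, u≡2; β=0, v≡1 (mod 3); (2|3)=-1, (1|3)=+1; sign (−1)^0·-1^0·+1^3 = +1.
(a,b)_7: α=-2, u≡1; β=0, v≡1 (mod 7); (1|7)=+1, (1|7)=+1; sign (−1)^0·+1^0·+1^-2 = +1.
(a,b)_11: α=1, u≡9; β=1, v≡2 (mod 11); (9|11)=+1, (2|11)=-1; sign (−1)^1·+1^1·-1^1 = +1.
(a,b)_5: α=3, u≡3; β=0, v≡2 (mod 5); (3|5)=-1, (2|5)=-1; sign (−1)^0·-1^0·-1^3 = -1.
|Ram(36465, 22)| = 2, even; anisotropic at {5, 17}.

[5, 17]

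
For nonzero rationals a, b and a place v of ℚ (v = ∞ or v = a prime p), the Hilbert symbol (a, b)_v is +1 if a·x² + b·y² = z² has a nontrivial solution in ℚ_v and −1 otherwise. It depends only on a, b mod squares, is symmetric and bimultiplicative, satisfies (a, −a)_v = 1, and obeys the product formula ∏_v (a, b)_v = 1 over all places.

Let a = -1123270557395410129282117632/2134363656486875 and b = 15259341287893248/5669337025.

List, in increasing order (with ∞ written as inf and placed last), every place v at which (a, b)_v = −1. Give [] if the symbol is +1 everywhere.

(a, b) ≡ (-3553, 17) mod (ℚ^×)²; places V = {2, 3, 5, 7, 11, 13, 17, 19, 37, ∞}.
(a,b)_11: α=-3, u≡10; β=-2, v≡2 (mod 11); (10|11)=-1, (2|11)=-1; sign (−1)^0·-1^-2·-1^-3 = -1.
(a,b)_2: α=12, β=8; u≡7, v≡1 (mod 8); ε(u)ε(v)=1·0, αω(v)=12·0, βω(u)=8·0; sum ≡ 0  ⇒  +1.
(a,b)_37: α=-6, u≡11; β=-4, v≡32 (mod 37); (11|37)=+1, (32|37)=-1; sign (−1)^0·+1^-4·-1^-6 = +1.
(a,b)_17: α=1, u≡3; β=1, v≡16 (mod 17); (3|17)=-1, (16|17)=+1; sign (−1)^0·-1^1·+1^1 = -1.
(a,b)_13: α=4, u≡10; β=2, v≡10 (mod 13); (10|13)=+1, (10|13)=+1; sign (−1)^0·+1^2·+1^4 = +1.
(a,b)_∞: sgn(-3553)=−, sgn(17)=+, so +1.
(a,b)_19: α=9, u≡10; β=6, v≡17 (mod 19); (10|19)=-1, (17|19)=+1; sign (−1)^0·-1^6·+1^9 = +1.
(a,b)_5: α=-4, u≡2; β=-2, v≡3 (mod 5); (2|5)=-1, (3|5)=-1; sign (−1)^0·-1^-2·-1^-4 = +1.
(a,b)_3: α=6, u≡2; β=2, v≡2 (mod 3); (2|3)=-1, (2|3)=-1; sign (−1)^0·-1^2·-1^6 = +1.
(a,b)_7: α=4, u≡5; β=2, v≡5 (mod 7); (5|7)=-1, (5|7)=-1; sign (−1)^0·-1^2·-1^4 = +1.
|Ram(-3553, 17)| = 2, even; anisotropic at {11, 17}.

[11, 17]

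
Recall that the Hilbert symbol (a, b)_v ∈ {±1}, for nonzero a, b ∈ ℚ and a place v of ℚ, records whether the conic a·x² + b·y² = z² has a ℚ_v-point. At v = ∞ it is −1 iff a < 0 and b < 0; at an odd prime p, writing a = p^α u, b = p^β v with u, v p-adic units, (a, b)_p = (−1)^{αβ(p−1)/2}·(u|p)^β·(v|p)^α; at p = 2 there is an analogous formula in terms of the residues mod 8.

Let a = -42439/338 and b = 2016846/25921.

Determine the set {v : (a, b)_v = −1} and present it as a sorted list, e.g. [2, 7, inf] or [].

[17, 31]

(a, b) ≡ (-62, 1326) mod (ℚ^×)²; places V = {2, 3, 7, 13, 17, 23, 31, 37, ∞}.
(a,b)_13: α=-2, u≡3; β=3, v≡5 (mod 13); (3|13)=+1, (5|13)=-1; sign (−1)^0·+1^3·-1^-2 = +1.
(a,b)_7: α=0, u≡1; β=-2, v≡5 (mod 7); (1|7)=+1, (5|7)=-1; sign (−1)^0·+1^-2·-1^0 = +1.
(a,b)_2: α=-1, β=1; u≡1, v≡7 (mod 8); ε(u)ε(v)=0·1, αω(v)=-1·0, βω(u)=1·0; sum ≡ 0  ⇒  +1.
(a,b)_31: α=1, u≡12; β=0, v≡22 (mod 31); (12|31)=-1, (22|31)=-1; sign (−1)^0·-1^0·-1^1 = -1.
(a,b)_23: α=0, u≡17; β=-2, v≡15 (mod 23); (17|23)=-1, (15|23)=-1; sign (−1)^0·-1^-2·-1^0 = +1.
(a,b)_17: α=0, u≡12; β=1, v≡14 (mod 17); (12|17)=-1, (14|17)=-1; sign (−1)^0·-1^1·-1^0 = -1.
(a,b)_∞: sgn(-62)=−, sgn(1326)=+, so +1.
(a,b)_37: α=2, u≡16; β=0, v≡20 (mod 37); (16|37)=+1, (20|37)=-1; sign (−1)^0·+1^0·-1^2 = +1.
(a,b)_3: α=0, u≡1; β=3, v≡1 (mod 3); (1|3)=+1, (1|3)=+1; sign (−1)^0·+1^3·+1^0 = +1.
(-62, 1326 / ℚ) ramifies at {17, 31}: a division algebra.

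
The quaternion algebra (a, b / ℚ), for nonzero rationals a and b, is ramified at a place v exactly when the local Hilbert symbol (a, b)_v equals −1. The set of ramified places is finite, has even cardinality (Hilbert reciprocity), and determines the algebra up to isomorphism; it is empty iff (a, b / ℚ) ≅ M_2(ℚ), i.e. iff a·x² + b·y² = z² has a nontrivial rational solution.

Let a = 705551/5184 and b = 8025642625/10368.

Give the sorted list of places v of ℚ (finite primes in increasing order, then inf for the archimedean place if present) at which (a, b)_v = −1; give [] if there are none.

[7, 13]

(a, b) ≡ (119, 2210) mod (ℚ^×)²; places V = {2, 3, 5, 7, 11, 13, 17, ∞}.
(a,b)_7: α=3, u≡5; β=4, v≡6 (mod 7); (5|7)=-1, (6|7)=-1; sign (−1)^0·-1^4·-1^3 = -1.
(a,b)_3: α=-4, u≡2; β=-4, v≡2 (mod 3); (2|3)=-1, (2|3)=-1; sign (−1)^0·-1^-4·-1^-4 = +1.
(a,b)_2: α=-6, β=-7; u≡7, v≡1 (mod 8); ε(u)ε(v)=1·0, αω(v)=-6·0, βω(u)=-7·0; sum ≡ 0  ⇒  +1.
(a,b)_∞: sgn(119)=+, sgn(2210)=+, so +1.
(a,b)_13: α=0, u≡8; β=1, v≡3 (mod 13); (8|13)=-1, (3|13)=+1; sign (−1)^0·-1^1·+1^0 = -1.
(a,b)_17: α=1, u≡11; β=1, v≡11 (mod 17); (11|17)=-1, (11|17)=-1; sign (−1)^0·-1^1·-1^1 = +1.
(a,b)_11: α=2, u≡4; β=2, v≡2 (mod 11); (4|11)=+1, (2|11)=-1; sign (−1)^0·+1^2·-1^2 = +1.
(a,b)_5: α=0, u≡4; β=3, v≡2 (mod 5); (4|5)=+1, (2|5)=-1; sign (−1)^0·+1^3·-1^0 = +1.
|Ram(119, 2210)| = 2, even; anisotropic at {7, 13}.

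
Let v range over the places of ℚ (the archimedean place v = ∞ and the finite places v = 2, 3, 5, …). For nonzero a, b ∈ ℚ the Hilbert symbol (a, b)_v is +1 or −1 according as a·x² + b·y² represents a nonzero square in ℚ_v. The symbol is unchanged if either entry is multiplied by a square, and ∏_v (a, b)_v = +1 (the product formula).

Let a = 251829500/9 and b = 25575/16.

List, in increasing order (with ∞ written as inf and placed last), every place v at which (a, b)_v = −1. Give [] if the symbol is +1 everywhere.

[2, 3, 5, 11, 17, 43]

(a, b) ≡ (2518295, 1023) mod (ℚ^×)²; places V = {2, 3, 5, 11, 13, 17, 31, 43, 53, ∞}.
(a,b)_3: α=-2, u≡2; β=1, v≡2 (mod 3); (2|3)=-1, (2|3)=-1; sign (−1)^0·-1^1·-1^-2 = -1.
(a,b)_11: α=0, u≡6; β=1, v≡3 (mod 11); (6|11)=-1, (3|11)=+1; sign (−1)^0·-1^1·+1^0 = -1.
(a,b)_17: α=1, u≡12; β=0, v≡10 (mod 17); (12|17)=-1, (10|17)=-1; sign (−1)^0·-1^0·-1^1 = -1.
(a,b)_31: α=0, u≡25; β=1, v≡7 (mod 31); (25|31)=+1, (7|31)=+1; sign (−1)^0·+1^1·+1^0 = +1.
(a,b)_13: α=1, u≡2; β=0, v≡10 (mod 13); (2|13)=-1, (10|13)=+1; sign (−1)^0·-1^0·+1^1 = +1.
(a,b)_5: α=3, u≡4; β=2, v≡3 (mod 5); (4|5)=+1, (3|5)=-1; sign (−1)^0·+1^2·-1^3 = -1.
(a,b)_∞: sgn(2518295)=+, sgn(1023)=+, so +1.
(a,b)_2: α=2, β=-4; u≡7, v≡7 (mod 8); ε(u)ε(v)=1·1, αω(v)=2·0, βω(u)=-4·0; sum ≡ 1  ⇒  -1.
(a,b)_43: α=1, u≡8; β=0, v≡37 (mod 43); (8|43)=-1, (37|43)=-1; sign (−1)^0·-1^0·-1^1 = -1.
(a,b)_53: α=1, u≡35; β=0, v≡25 (mod 53); (35|53)=-1, (25|53)=+1; sign (−1)^0·-1^0·+1^1 = +1.
Ram(2518295, 1023) = {2, 3, 5, 11, 17, 43}; no ℚ_2-point on the conic.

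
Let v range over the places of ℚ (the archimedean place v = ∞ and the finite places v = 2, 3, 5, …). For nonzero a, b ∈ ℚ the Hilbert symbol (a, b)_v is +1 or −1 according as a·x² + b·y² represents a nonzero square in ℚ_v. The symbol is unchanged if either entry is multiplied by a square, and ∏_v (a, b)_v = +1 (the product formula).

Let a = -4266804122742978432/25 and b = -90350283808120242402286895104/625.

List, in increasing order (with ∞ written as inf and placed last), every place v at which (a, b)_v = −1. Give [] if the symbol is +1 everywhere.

(a, b) ≡ (-462, -676039) mod (ℚ^×)²; places V = {2, 3, 5, 7, 11, 13, 17, 19, 23, ∞}.
(a,b)_2: α=7, β=22; u≡1, v≡1 (mod 8); ε(u)ε(v)=0·0, αω(v)=7·0, βω(u)=22·0; sum ≡ 0  ⇒  +1.
(a,b)_13: α=0, u≡5; β=1, v≡9 (mod 13); (5|13)=-1, (9|13)=+1; sign (−1)^0·-1^1·+1^0 = -1.
(a,b)_5: α=-2, u≡3; β=-4, v≡1 (mod 5); (3|5)=-1, (1|5)=+1; sign (−1)^0·-1^-4·+1^-2 = +1.
(a,b)_∞: sgn(-462)=−, sgn(-676039)=−, so -1.
(a,b)_11: α=3, u≡7; β=6, v≡2 (mod 11); (7|11)=-1, (2|11)=-1; sign (−1)^0·-1^6·-1^3 = -1.
(a,b)_17: α=2, u≡14; β=3, v≡2 (mod 17); (14|17)=-1, (2|17)=+1; sign (−1)^0·-1^3·+1^2 = -1.
(a,b)_7: α=5, u≡2; β=7, v≡2 (mod 7); (2|7)=+1, (2|7)=+1; sign (−1)^1·+1^7·+1^5 = -1.
(a,b)_23: α=2, u≡15; β=3, v≡2 (mod 23); (15|23)=-1, (2|23)=+1; sign (−1)^0·-1^3·+1^2 = -1.
(a,b)_3: α=3, u≡2; β=0, v≡2 (mod 3); (2|3)=-1, (2|3)=-1; sign (−1)^0·-1^0·-1^3 = -1.
(a,b)_19: α=2, u≡13; β=1, v≡6 (mod 19); (13|19)=-1, (6|19)=+1; sign (−1)^0·-1^1·+1^2 = -1.
(-462, -676039 / ℚ) ramifies at {3, 7, 11, 13, 17, 19, 23, ∞}: a division algebra.

[3, 7, 11, 13, 17, 19, 23, inf]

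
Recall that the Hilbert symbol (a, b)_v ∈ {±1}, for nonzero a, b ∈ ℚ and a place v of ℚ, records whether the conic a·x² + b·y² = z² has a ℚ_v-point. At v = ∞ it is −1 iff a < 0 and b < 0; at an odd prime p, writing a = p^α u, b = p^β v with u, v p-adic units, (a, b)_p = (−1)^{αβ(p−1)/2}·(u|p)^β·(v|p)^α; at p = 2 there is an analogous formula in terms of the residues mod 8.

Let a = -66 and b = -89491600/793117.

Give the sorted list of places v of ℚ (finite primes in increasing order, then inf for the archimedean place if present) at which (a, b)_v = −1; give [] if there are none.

[3, inf]

Mod squares: a ≡ -66, b ≡ -13. Check v ∈ {∞, 2, 3, 5, 11, 13, 19, 43}.
v=19: a=19^0·(≡10), b=19^-2·(≡6) mod 19; (10|19)=-1, (6|19)=+1; (−1)^{0·-2·9}·(-1)^-2·(+1)^0 = +1.
v=3: a=3^1·(≡2), b=3^0·(≡2) mod 3; (2|3)=-1, (2|3)=-1; (−1)^{1·0·1}·(-1)^0·(-1)^1 = -1.
v=13: a=13^0·(≡12), b=13^-3·(≡1) mod 13; (12|13)=+1, (1|13)=+1; (−1)^{0·-3·6}·(+1)^-3·(+1)^0 = +1.
v=∞: -66 < 0 and -13 < 0  ⇒  (a,b)_∞ = -1.
v=43: a=43^0·(≡20), b=43^2·(≡42) mod 43; (20|43)=-1, (42|43)=-1; (−1)^{0·2·21}·(-1)^2·(-1)^0 = +1.
v=5: a=5^0·(≡4), b=5^2·(≡3) mod 5; (4|5)=+1, (3|5)=-1; (−1)^{0·2·2}·(+1)^2·(-1)^0 = +1.
v=2: v_2(a)=1, v_2(b)=4; units ≡ 7, 3 (mod 8); ε·ε+αω+βω = 1·1+1·1+4·0 ≡ 0  ⇒  (a,b)_2 = +1.
v=11: a=11^1·(≡5), b=11^2·(≡3) mod 11; (5|11)=+1, (3|11)=+1; (−1)^{1·2·5}·(+1)^2·(+1)^1 = +1.
|Ram(-66, -13)| = 2, even; anisotropic at {3, ∞}.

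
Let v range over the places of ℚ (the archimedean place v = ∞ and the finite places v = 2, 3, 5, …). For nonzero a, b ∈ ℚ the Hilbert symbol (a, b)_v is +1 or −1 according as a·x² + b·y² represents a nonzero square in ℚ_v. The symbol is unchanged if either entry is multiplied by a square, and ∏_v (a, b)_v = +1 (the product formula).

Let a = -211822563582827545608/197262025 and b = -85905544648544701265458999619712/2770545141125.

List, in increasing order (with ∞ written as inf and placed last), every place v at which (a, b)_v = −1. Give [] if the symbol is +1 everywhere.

Mod squares: a ≡ -2, b ≡ -46410. Check v ∈ {∞, 2, 3, 5, 7, 13, 17, 19, 41, 53}.
v=53: a=53^-4·(≡41), b=53^-6·(≡32) mod 53; (41|53)=-1, (32|53)=-1; (−1)^{-4·-6·26}·(-1)^-6·(-1)^-4 = +1.
v=2: v_2(a)=3, v_2(b)=7; units ≡ 7, 3 (mod 8); ε·ε+αω+βω = 1·1+3·1+7·0 ≡ 0  ⇒  (a,b)_2 = +1.
v=5: a=5^-2·(≡2), b=5^-3·(≡2) mod 5; (2|5)=-1, (2|5)=-1; (−1)^{-2·-3·2}·(-1)^-3·(-1)^-2 = -1.
v=17: a=17^2·(≡4), b=17^3·(≡11) mod 17; (4|17)=+1, (11|17)=-1; (−1)^{2·3·8}·(+1)^3·(-1)^2 = +1.
v=41: a=41^4·(≡37), b=41^6·(≡2) mod 41; (37|41)=+1, (2|41)=+1; (−1)^{4·6·20}·(+1)^6·(+1)^4 = +1.
v=13: a=13^2·(≡5), b=13^3·(≡6) mod 13; (5|13)=-1, (6|13)=-1; (−1)^{2·3·6}·(-1)^3·(-1)^2 = -1.
v=3: a=3^12·(≡1), b=3^15·(≡1) mod 3; (1|3)=+1, (1|3)=+1; (−1)^{12·15·1}·(+1)^15·(+1)^12 = +1.
v=∞: -2 < 0 and -46410 < 0  ⇒  (a,b)_∞ = -1.
v=19: a=19^2·(≡11), b=19^4·(≡17) mod 19; (11|19)=+1, (17|19)=+1; (−1)^{2·4·9}·(+1)^4·(+1)^2 = +1.
v=7: a=7^0·(≡3), b=7^1·(≡3) mod 7; (3|7)=-1, (3|7)=-1; (−1)^{0·1·3}·(-1)^1·(-1)^0 = -1.
|Ram(-2, -46410)| = 4, even; anisotropic at {5, 7, 13, ∞}.

[5, 7, 13, inf]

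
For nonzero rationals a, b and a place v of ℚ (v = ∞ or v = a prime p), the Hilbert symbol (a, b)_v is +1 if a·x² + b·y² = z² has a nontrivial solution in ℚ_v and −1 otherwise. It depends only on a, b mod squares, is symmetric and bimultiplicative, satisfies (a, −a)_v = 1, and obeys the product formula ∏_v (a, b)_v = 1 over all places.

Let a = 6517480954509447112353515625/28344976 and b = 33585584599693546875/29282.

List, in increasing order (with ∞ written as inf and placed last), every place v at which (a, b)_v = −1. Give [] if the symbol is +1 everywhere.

(a, b) ≡ (250705, 6) mod (ℚ^×)²; places V = {2, 3, 5, 7, 11, 13, 19, 23, 29, ∞}.
(a,b)_2: α=-4, β=-1; u≡1, v≡3 (mod 8); ε(u)ε(v)=0·1, αω(v)=-4·1, βω(u)=-1·0; sum ≡ 0  ⇒  +1.
(a,b)_29: α=3, u≡12; β=2, v≡24 (mod 29); (12|29)=-1, (24|29)=+1; sign (−1)^0·-1^2·+1^3 = +1.
(a,b)_5: α=11, u≡1; β=6, v≡1 (mod 5); (1|5)=+1, (1|5)=+1; sign (−1)^0·+1^6·+1^11 = +1.
(a,b)_3: α=2, u≡1; β=5, v≡2 (mod 3); (1|3)=+1, (2|3)=-1; sign (−1)^0·+1^5·-1^2 = +1.
(a,b)_∞: sgn(250705)=+, sgn(6)=+, so +1.
(a,b)_11: α=-6, u≡4; β=-4, v≡2 (mod 11); (4|11)=+1, (2|11)=-1; sign (−1)^0·+1^-4·-1^-6 = +1.
(a,b)_19: α=3, u≡11; β=0, v≡5 (mod 19); (11|19)=+1, (5|19)=+1; sign (−1)^0·+1^0·+1^3 = +1.
(a,b)_23: α=0, u≡17; β=2, v≡8 (mod 23); (17|23)=-1, (8|23)=+1; sign (−1)^0·-1^2·+1^0 = +1.
(a,b)_7: α=9, u≡3; β=6, v≡6 (mod 7); (3|7)=-1, (6|7)=-1; sign (−1)^0·-1^6·-1^9 = -1.
(a,b)_13: α=3, u≡11; β=2, v≡11 (mod 13); (11|13)=-1, (11|13)=-1; sign (−1)^0·-1^2·-1^3 = -1.
Ram(250705, 6) = {7, 13}; no ℚ_7-point on the conic.

[7, 13]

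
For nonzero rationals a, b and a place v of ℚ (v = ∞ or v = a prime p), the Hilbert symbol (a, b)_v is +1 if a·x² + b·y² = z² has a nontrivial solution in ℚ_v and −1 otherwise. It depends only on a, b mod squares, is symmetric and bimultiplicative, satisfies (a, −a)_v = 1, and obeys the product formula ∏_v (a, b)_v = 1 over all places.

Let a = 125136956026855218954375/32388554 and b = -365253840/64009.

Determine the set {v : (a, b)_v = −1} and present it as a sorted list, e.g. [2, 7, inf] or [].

[5, 29]

Mod squares: a ≡ 162397158, b ≡ -51765. Check v ∈ {∞, 2, 3, 5, 7, 11, 17, 23, 29, 31}.
v=23: a=23^-3·(≡5), b=23^-2·(≡1) mod 23; (5|23)=-1, (1|23)=+1; (−1)^{-3·-2·11}·(-1)^-2·(+1)^-3 = +1.
v=7: a=7^7·(≡3), b=7^3·(≡2) mod 7; (3|7)=-1, (2|7)=+1; (−1)^{7·3·3}·(-1)^3·(+1)^7 = +1.
v=∞: 162397158 > 0 and -51765 < 0  ⇒  (a,b)_∞ = +1.
v=2: v_2(a)=-1, v_2(b)=4; units ≡ 3, 3 (mod 8); ε·ε+αω+βω = 1·1+-1·1+4·1 ≡ 0  ⇒  (a,b)_2 = +1.
v=17: a=17^1·(≡4), b=17^1·(≡8) mod 17; (4|17)=+1, (8|17)=+1; (−1)^{1·1·8}·(+1)^1·(+1)^1 = +1.
v=31: a=31^3·(≡6), b=31^0·(≡10) mod 31; (6|31)=-1, (10|31)=+1; (−1)^{3·0·15}·(-1)^0·(+1)^3 = +1.
v=3: a=3^9·(≡2), b=3^3·(≡1) mod 3; (2|3)=-1, (1|3)=+1; (−1)^{9·3·1}·(-1)^3·(+1)^9 = +1.
v=5: a=5^4·(≡3), b=5^1·(≡3) mod 5; (3|5)=-1, (3|5)=-1; (−1)^{4·1·2}·(-1)^1·(-1)^4 = -1.
v=11: a=11^-3·(≡5), b=11^-2·(≡5) mod 11; (5|11)=+1, (5|11)=+1; (−1)^{-3·-2·5}·(+1)^-2·(+1)^-3 = +1.
v=29: a=29^3·(≡17), b=29^1·(≡5) mod 29; (17|29)=-1, (5|29)=+1; (−1)^{3·1·14}·(-1)^1·(+1)^3 = -1.
(162397158, -51765 / ℚ) ramifies at {5, 29}: a division algebra.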